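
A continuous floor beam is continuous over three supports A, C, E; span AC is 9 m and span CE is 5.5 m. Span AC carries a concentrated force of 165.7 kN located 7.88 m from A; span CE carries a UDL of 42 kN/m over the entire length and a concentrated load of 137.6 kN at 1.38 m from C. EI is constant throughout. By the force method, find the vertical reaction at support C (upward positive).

R_C = 422.8 kN

Insert a hinge at C; M_C is the redundant, and each span becomes simply supported.
Rotations at C on the released spans (each span's end-slope, ×1/EI):
  span AC: point load 165.7 at a = 7.88: Pab(L + a)/(6LEI) = 457.1/EI
  span CE: UDL 42: wL³/(24EI) = 291.2/EI
  span CE: point load 137.6 at a = 1.38: Pab(L + b)/(6LEI) = 228.1/EI
  relative rotation θ_0 = (457.1 + 519.2)/EI = 976.4/EI
A unit hogging moment at C produces rotation L₁/(3EI) + L₂/(3EI) = 4.833/EI.
Slope continuity at C: θ_0 = M_C·4.833/EI, so M_C = 976.4/4.833 = 202 kN·m (hogging).
Span AC, ΣM about A with M_C applied at C: R_C^{AC}·9 = 1306 + 202, so R_C^{AC} = 167.5 kN and R_A = 165.7 − 167.5 = -1.825 kN.
Span CE, ΣM about E: R_C^{CE}·5.5 = 1202 + 202, so R_C^{CE} = 255.3 kN and R_E = 368.6 − 255.3 = 113.3 kN.
R_C = 167.5 + 255.3 = 422.8 kN.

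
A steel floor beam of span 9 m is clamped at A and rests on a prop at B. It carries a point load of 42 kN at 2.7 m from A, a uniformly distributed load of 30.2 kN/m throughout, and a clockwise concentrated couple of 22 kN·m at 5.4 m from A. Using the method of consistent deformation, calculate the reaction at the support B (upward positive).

Remove the prop at B; the released (primary) structure is a cantilever built in at A.
Deflection at B on the released cantilever, summing each load's contribution:
  point load 42 at a = 2.7: Pa²(3L − a)/(6EI) = 1240/EI
  UDL 30.2: wL⁴/(8EI) = 24768/EI
  clockwise couple 22 at a = 5.4: M₀a(2L − a)/(2EI) = 748.4/EI
  δ_0 = 26756/EI
Flexibility coefficient — unit upward force at B: δ_{BB} = L³/(3EI) = 243/EI.
The prop prevents deflection at B: R_B = δ_0/δ_{BB} = 26756/243 = 110.1 kN.

R_B = 110.1 kN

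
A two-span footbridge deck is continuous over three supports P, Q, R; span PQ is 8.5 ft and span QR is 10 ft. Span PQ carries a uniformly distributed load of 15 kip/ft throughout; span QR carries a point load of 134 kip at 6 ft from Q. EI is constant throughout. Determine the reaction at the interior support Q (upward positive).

R_Q = 157.4 kip

Insert a hinge at Q; M_Q is the redundant, and each span becomes simply supported.
End slopes at the hinge Q, treating each span as simply supported:
  span PQ: UDL 15: wL³/(24EI) = 383.8/EI
  span QR: point load 134 at a = 6: Pab(L + b)/(6LEI) = 750.4/EI
  relative rotation θ_0 = (383.8 + 750.4)/EI = 1134/EI
A unit hogging moment at Q produces rotation L₁/(3EI) + L₂/(3EI) = 6.167/EI.
Compatibility: M_Q·(L₁+L₂)/(3EI) = θ_0, giving M_Q = 183.9 kip·ft (hogging).
Span PQ, ΣM about P with M_Q applied at Q: R_Q^{PQ}·8.5 = 541.9 + 183.9, so R_Q^{PQ} = 85.39 kip and R_P = 127.5 − 85.39 = 42.11 kip.
Span QR, ΣM about R: R_Q^{QR}·10 = 536 + 183.9, so R_Q^{QR} = 71.99 kip and R_R = 134 − 71.99 = 62.01 kip.
R_Q = 85.39 + 71.99 = 157.4 kip.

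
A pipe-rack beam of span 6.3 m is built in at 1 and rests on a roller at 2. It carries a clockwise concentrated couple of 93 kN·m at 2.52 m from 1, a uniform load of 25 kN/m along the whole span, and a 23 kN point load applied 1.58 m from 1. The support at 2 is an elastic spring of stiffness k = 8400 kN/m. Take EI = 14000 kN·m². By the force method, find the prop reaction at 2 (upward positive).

R_2 = 73.75 kN

Take the reaction at 2 as the redundant and release it; the primary structure is a cantilever fixed at 1.
Free-end deflection of the primary structure under the applied loading (downward +):
  clockwise couple 93 at a = 2.52: M₀a(2L − a)/(2EI) = 1181/EI
  UDL 25: wL⁴/(8EI) = 4923/EI
  point load 23 at a = 1.58: Pa²(3L − a)/(6EI) = 165.7/EI
  δ_0 = 6270/EI
Tip deflection under a unit load at 2: L³/(3EI) = 83.35/EI.
With EI = 14000 kN·m²: δ_0 = 0.44784 m and δ_{22} = 0.005954 m/kN.
Compatibility — the spring shortens by R_2/k under the reaction it provides: δ_0 − R_2·δ_{22} = R_2/k. With 1/k = 0.000119 m/kN, R_2 = δ_0 / (δ_{22} + 1/k) = 0.44784 / (0.005954 + 0.000119) = 73.75 kN.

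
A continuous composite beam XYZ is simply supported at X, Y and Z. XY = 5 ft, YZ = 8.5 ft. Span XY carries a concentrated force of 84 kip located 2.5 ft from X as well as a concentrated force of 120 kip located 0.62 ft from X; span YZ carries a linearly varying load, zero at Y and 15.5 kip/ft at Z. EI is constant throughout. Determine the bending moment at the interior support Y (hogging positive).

M_Y = 83.86 kip·ft

Take M_Y as the redundant. Released structure: two simple spans XY and YZ with a hinge at Y.
End slopes at the hinge Y, treating each span as simply supported:
  span XY: point load 84 at a = 2.5: Pab(L + a)/(6LEI) = 131.2/EI
  span XY: point load 120 at a = 0.62: Pab(L + a)/(6LEI) = 61.05/EI
  span YZ: triangular load, peak 15.5: 7w₀L³/(360EI) = 185.1/EI
  relative rotation θ_0 = (192.3 + 185.1)/EI = 377.4/EI
A unit hogging moment at Y produces rotation L₁/(3EI) + L₂/(3EI) = 4.5/EI.
Compatibility: M_Y·(L₁+L₂)/(3EI) = θ_0, giving M_Y = 83.86 kip·ft (hogging).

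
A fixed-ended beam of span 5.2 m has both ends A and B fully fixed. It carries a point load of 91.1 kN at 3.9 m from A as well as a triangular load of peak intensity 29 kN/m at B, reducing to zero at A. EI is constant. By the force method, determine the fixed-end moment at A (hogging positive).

M_A = 48.34 kN·m

Take the two fixed-end moments M_A, M_B as redundants; the released structure is the simple span AB.
End rotations of the released simple span under the applied load (×1/EI):
  at A: point load 91.1 at a = 3.9: Pab(L + b)/(6LEI) = 96.22/EI
  at B: point load 91.1 at a = 3.9: Pab(L + a)/(6LEI) = 134.7/EI
  at A: triangular load, peak 29: 7w₀L³/(360EI) = 79.29/EI
  at B: triangular load, peak 29: w₀L³/(45EI) = 90.61/EI
  θ_A0 = 175.5/EI,  θ_B0 = 225.3/EI
Flexibility coefficients: a unit moment at one end gives L/(3EI) there and L/(6EI) at the far end, so f₁₁ = f₂₂ = 1.733/EI and f₁₂ = f₂₁ = 0.8667/EI.
Compatibility — zero rotation at each built-in end:
  1.733 M_A + 0.8667 M_B = 175.5
  0.8667 M_A + 1.733 M_B = 225.3
Solving the pair gives M_A = 48.34 kN·m and M_B = 105.8 kN·m (hogging).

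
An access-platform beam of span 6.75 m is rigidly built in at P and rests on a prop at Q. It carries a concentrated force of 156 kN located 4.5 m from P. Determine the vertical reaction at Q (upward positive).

Remove the prop at Q; the released (primary) structure is a cantilever built in at P.
Free-end deflection of the primary structure under the applied loading (downward +):
  point load 156 at a = 4.5: Pa²(3L − a)/(6EI) = 8292/EI
Flexibility coefficient — unit upward force at Q: δ_{QQ} = L³/(3EI) = 102.5/EI.
Compatibility at Q: δ_0 − R_Q·δ_{QQ} = 0, so R_Q = 8292/102.5 = 80.89 kN.

R_Q = 80.89 kN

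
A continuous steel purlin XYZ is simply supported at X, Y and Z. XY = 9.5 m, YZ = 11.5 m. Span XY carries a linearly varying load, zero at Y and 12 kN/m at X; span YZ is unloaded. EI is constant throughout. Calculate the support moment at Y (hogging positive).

M_Y = 28.58 kN·m

Insert a hinge at Y; M_Y is the redundant, and each span becomes simply supported.
Discontinuity in slope at Y on the released structure — sum the simple-span end rotations:
  span XY: triangular load, peak 12: 7w₀L³/(360EI) = 200.1/EI
  relative rotation θ_0 = (200.1 + 0)/EI = 200.1/EI
A unit hogging moment at Y produces rotation L₁/(3EI) + L₂/(3EI) = 7/EI.
Slope continuity at Y: θ_0 = M_Y·7/EI, so M_Y = 200.1/7 = 28.58 kN·m (hogging).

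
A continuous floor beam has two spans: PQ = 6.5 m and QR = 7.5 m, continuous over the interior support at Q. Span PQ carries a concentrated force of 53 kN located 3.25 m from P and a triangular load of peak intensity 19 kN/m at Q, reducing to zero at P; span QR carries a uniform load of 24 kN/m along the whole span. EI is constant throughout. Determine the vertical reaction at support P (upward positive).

R_P = 24.74 kN

Take M_Q as the redundant. Released structure: two simple spans PQ and QR with a hinge at Q.
Rotations at Q on the released spans (each span's end-slope, ×1/EI):
  span PQ: point load 53 at a = 3.25: Pab(L + a)/(6LEI) = 140/EI
  span PQ: triangular load, peak 19: w₀L³/(45EI) = 116/EI
  span QR: UDL 24: wL³/(24EI) = 421.9/EI
  relative rotation θ_0 = (255.9 + 421.9)/EI = 677.8/EI
A unit hogging moment at Q produces rotation L₁/(3EI) + L₂/(3EI) = 4.667/EI.
Compatibility: M_Q·(L₁+L₂)/(3EI) = θ_0, giving M_Q = 145.2 kN·m (hogging).
Span PQ, ΣM about P with M_Q applied at Q: R_Q^{PQ}·6.5 = 439.8 + 145.2, so R_Q^{PQ} = 90.01 kN and R_P = 114.8 − 90.01 = 24.74 kN.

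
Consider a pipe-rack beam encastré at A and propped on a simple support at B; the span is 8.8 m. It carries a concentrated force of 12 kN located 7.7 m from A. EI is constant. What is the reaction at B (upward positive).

Choose R_B as the redundant. The primary structure is the cantilever fixed at A.
Deflection at B on the released cantilever, summing each load's contribution:
  point load 12 at a = 7.7: Pa²(3L − a)/(6EI) = 2217/EI
Flexibility coefficient — unit upward force at B: δ_{BB} = L³/(3EI) = 227.2/EI.
The prop prevents deflection at B: R_B = δ_0/δ_{BB} = 2217/227.2 = 9.762 kN.

R_B = 9.762 kN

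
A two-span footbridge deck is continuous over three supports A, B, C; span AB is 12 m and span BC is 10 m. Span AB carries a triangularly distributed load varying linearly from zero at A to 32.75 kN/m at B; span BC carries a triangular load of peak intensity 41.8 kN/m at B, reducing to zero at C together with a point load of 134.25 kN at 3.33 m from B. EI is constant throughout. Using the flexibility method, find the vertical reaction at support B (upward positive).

R_B = 435.3 kN

Insert a hinge at B; M_B is the redundant, and each span becomes simply supported.
Rotations at B on the released spans (each span's end-slope, ×1/EI):
  span AB: triangular load, peak 32.75: w₀L³/(45EI) = 1258/EI
  span BC: triangular load, peak 41.8: w₀L³/(45EI) = 928.9/EI
  span BC: point load 134.25 at a = 3.33: Pab(L + b)/(6LEI) = 828.5/EI
  relative rotation θ_0 = (1258 + 1757)/EI = 3015/EI
A unit hogging moment at B produces rotation L₁/(3EI) + L₂/(3EI) = 7.333/EI.
Slope continuity at B: θ_0 = M_B·7.333/EI, so M_B = 3015/7.333 = 411.1 kN·m (hogging).
Span AB, ΣM about A with M_B applied at B: R_B^{AB}·12 = 1572 + 411.1, so R_B^{AB} = 165.3 kN and R_A = 196.5 − 165.3 = 31.24 kN.
Span BC, ΣM about C: R_B^{BC}·10 = 2289 + 411.1, so R_B^{BC} = 270 kN and R_C = 343.2 − 270 = 73.26 kN.
R_B = 165.3 + 270 = 435.3 kN.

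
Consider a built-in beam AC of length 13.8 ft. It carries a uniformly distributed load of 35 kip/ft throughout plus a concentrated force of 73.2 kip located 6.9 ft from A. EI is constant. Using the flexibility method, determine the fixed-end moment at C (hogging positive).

M_C = 681.7 kip·ft

Take the two fixed-end moments M_A, M_C as redundants; the released structure is the simple span AC.
Simple-span end rotations at A and C under the given loads:
  at A: UDL 35: wL³/(24EI) = 3833/EI
  at C: UDL 35: wL³/(24EI) = 3833/EI
  at A: point load 73.2 at a = 6.9: Pab(L + b)/(6LEI) = 871.3/EI
  at C: point load 73.2 at a = 6.9: Pab(L + a)/(6LEI) = 871.3/EI
  θ_A0 = 4704/EI,  θ_C0 = 4704/EI
Flexibility coefficients: a unit moment at one end gives L/(3EI) there and L/(6EI) at the far end, so f₁₁ = f₂₂ = 4.6/EI and f₁₂ = f₂₁ = 2.3/EI.
Compatibility — zero rotation at each built-in end:
  4.6 M_A + 2.3 M_C = 4704
  2.3 M_A + 4.6 M_C = 4704
Solving the pair gives M_A = 681.7 kip·ft and M_C = 681.7 kip·ft (hogging).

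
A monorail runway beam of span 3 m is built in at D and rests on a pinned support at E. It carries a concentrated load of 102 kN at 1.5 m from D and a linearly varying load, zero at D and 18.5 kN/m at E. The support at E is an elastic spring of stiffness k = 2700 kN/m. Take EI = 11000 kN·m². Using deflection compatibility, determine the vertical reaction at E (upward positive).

R_E = 32.45 kN

Choose R_E as the redundant. The primary structure is the cantilever fixed at D.
Primary-structure tip deflection at E by superposition:
  point load 102 at a = 1.5: Pa²(3L − a)/(6EI) = 286.9/EI
  triangular load, peak 18.5 at the free end: 11w₀L⁴/(120EI) = 137.4/EI
  δ_0 = 424.2/EI
Flexibility coefficient — unit upward force at E: δ_{EE} = L³/(3EI) = 9/EI.
With EI = 11000 kN·m²: δ_0 = 0.038567 m and δ_{EE} = 0.000818 m/kN.
Compatibility — the spring shortens by R_E/k under the reaction it provides: δ_0 − R_E·δ_{EE} = R_E/k. With 1/k = 0.00037 m/kN, R_E = δ_0 / (δ_{EE} + 1/k) = 0.038567 / (0.000818 + 0.00037) = 32.45 kN.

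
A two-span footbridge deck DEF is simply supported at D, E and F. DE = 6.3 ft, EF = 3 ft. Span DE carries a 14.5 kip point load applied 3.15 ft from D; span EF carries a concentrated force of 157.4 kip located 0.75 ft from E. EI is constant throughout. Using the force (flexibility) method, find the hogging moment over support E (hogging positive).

M_E = 36.59 kip·ft

Insert a hinge at E; M_E is the redundant, and each span becomes simply supported.
Discontinuity in slope at E on the released structure — sum the simple-span end rotations:
  span DE: point load 14.5 at a = 3.15: Pab(L + a)/(6LEI) = 35.97/EI
  span EF: point load 157.4 at a = 0.75: Pab(L + b)/(6LEI) = 77.47/EI
  relative rotation θ_0 = (35.97 + 77.47)/EI = 113.4/EI
A unit hogging moment at E produces rotation L₁/(3EI) + L₂/(3EI) = 3.1/EI.
Compatibility: M_E·(L₁+L₂)/(3EI) = θ_0, giving M_E = 36.59 kip·ft (hogging).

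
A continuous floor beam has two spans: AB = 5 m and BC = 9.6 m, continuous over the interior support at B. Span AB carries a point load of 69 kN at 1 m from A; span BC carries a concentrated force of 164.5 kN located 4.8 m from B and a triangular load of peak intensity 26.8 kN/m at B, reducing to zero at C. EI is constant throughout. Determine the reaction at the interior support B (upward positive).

R_B = 277.4 kN

Release continuity at B by inserting a hinge; the redundant is the internal moment M_B. The primary structure is two simply-supported spans AB and BC.
End slopes at the hinge B, treating each span as simply supported:
  span AB: point load 69 at a = 1: Pab(L + a)/(6LEI) = 55.2/EI
  span BC: point load 164.5 at a = 4.8: Pab(L + b)/(6LEI) = 947.5/EI
  span BC: triangular load, peak 26.8: w₀L³/(45EI) = 526.9/EI
  relative rotation θ_0 = (55.2 + 1474)/EI = 1530/EI
A unit hogging moment at B produces rotation L₁/(3EI) + L₂/(3EI) = 4.867/EI.
Slope continuity at B: θ_0 = M_B·4.867/EI, so M_B = 1530/4.867 = 314.3 kN·m (hogging).
Span AB, ΣM about A with M_B applied at B: R_B^{AB}·5 = 69 + 314.3, so R_B^{AB} = 76.66 kN and R_A = 69 − 76.66 = -7.661 kN.
Span BC, ΣM about C: R_B^{BC}·9.6 = 1613 + 314.3, so R_B^{BC} = 200.8 kN and R_C = 293.1 − 200.8 = 92.39 kN.
R_B = 76.66 + 200.8 = 277.4 kN.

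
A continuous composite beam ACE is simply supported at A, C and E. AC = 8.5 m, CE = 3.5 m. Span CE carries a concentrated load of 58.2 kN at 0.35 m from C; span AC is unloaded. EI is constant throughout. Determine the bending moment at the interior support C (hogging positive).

M_C = 5.08 kN·m

Release continuity at C by inserting a hinge; the redundant is the internal moment M_C. The primary structure is two simply-supported spans AC and CE.
End slopes at the hinge C, treating each span as simply supported:
  span CE: point load 58.2 at a = 0.35: Pab(L + b)/(6LEI) = 20.32/EI
  relative rotation θ_0 = (0 + 20.32)/EI = 20.32/EI
A unit hogging moment at C produces rotation L₁/(3EI) + L₂/(3EI) = 4/EI.
Slope continuity at C: θ_0 = M_C·4/EI, so M_C = 20.32/4 = 5.08 kN·m (hogging).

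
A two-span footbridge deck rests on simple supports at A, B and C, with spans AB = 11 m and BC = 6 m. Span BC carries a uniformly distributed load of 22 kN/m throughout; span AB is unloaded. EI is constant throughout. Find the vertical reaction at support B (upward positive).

Take M_B as the redundant. Released structure: two simple spans AB and BC with a hinge at B.
End slopes at the hinge B, treating each span as simply supported:
  span BC: UDL 22: wL³/(24EI) = 198/EI
  relative rotation θ_0 = (0 + 198)/EI = 198/EI
A unit hogging moment at B produces rotation L₁/(3EI) + L₂/(3EI) = 5.667/EI.
Compatibility: M_B·(L₁+L₂)/(3EI) = θ_0, giving M_B = 34.94 kN·m (hogging).
Span AB, ΣM about A with M_B applied at B: R_B^{AB}·11 = 0 + 34.94, so R_B^{AB} = 3.176 kN and R_A = 0 − 3.176 = -3.176 kN.
Span BC, ΣM about C: R_B^{BC}·6 = 396 + 34.94, so R_B^{BC} = 71.82 kN and R_C = 132 − 71.82 = 60.18 kN.
R_B = 3.176 + 71.82 = 75 kN.

R_B = 75 kN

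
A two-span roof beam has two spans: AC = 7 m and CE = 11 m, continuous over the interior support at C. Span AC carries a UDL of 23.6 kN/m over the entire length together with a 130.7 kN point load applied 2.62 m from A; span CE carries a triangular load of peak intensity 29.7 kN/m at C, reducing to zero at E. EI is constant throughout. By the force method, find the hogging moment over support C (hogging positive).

M_C = 259.9 kN·m

Insert a hinge at C; M_C is the redundant, and each span becomes simply supported.
End slopes at the hinge C, treating each span as simply supported:
  span AC: UDL 23.6: wL³/(24EI) = 337.3/EI
  span AC: point load 130.7 at a = 2.62: Pab(L + a)/(6LEI) = 343.5/EI
  span CE: triangular load, peak 29.7: w₀L³/(45EI) = 878.5/EI
  relative rotation θ_0 = (680.8 + 878.5)/EI = 1559/EI
A unit hogging moment at C produces rotation L₁/(3EI) + L₂/(3EI) = 6/EI.
Compatibility: M_C·(L₁+L₂)/(3EI) = θ_0, giving M_C = 259.9 kN·m (hogging).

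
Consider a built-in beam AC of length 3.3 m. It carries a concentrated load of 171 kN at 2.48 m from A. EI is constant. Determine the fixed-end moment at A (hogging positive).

M_A = 26.18 kN·m

Take the two fixed-end moments M_A, M_C as redundants; the released structure is the simple span AC.
On the primary (simply-supported) span, the end slopes from the loading are:
  at A: point load 171 at a = 2.48: Pab(L + b)/(6LEI) = 72.36/EI
  at C: point load 171 at a = 2.48: Pab(L + a)/(6LEI) = 101.5/EI
  θ_A0 = 72.36/EI,  θ_C0 = 101.5/EI
Flexibility coefficients: a unit moment at one end gives L/(3EI) there and L/(6EI) at the far end, so f₁₁ = f₂₂ = 1.1/EI and f₁₂ = f₂₁ = 0.55/EI.
Compatibility — zero rotation at each built-in end:
  1.1 M_A + 0.55 M_C = 72.36
  0.55 M_A + 1.1 M_C = 101.5
Solving the pair gives M_A = 26.18 kN·m and M_C = 79.19 kN·m (hogging).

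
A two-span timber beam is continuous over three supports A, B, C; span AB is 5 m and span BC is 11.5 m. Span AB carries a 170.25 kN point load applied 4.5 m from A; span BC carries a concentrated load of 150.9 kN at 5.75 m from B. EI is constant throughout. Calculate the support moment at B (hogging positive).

Release continuity at B by inserting a hinge; the redundant is the internal moment M_B. The primary structure is two simply-supported spans AB and BC.
End slopes at the hinge B, treating each span as simply supported:
  span AB: point load 170.25 at a = 4.5: Pab(L + a)/(6LEI) = 121.3/EI
  span BC: point load 150.9 at a = 5.75: Pab(L + b)/(6LEI) = 1247/EI
  relative rotation θ_0 = (121.3 + 1247)/EI = 1369/EI
A unit hogging moment at B produces rotation L₁/(3EI) + L₂/(3EI) = 5.5/EI.
Slope continuity at B: θ_0 = M_B·5.5/EI, so M_B = 1369/5.5 = 248.8 kN·m (hogging).

M_B = 248.8 kN·m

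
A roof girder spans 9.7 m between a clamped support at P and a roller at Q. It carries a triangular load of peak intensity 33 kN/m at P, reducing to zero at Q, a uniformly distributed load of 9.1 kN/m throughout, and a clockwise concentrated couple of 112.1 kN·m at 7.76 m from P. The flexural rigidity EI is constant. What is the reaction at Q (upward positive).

R_Q = 81.75 kN

Take the reaction at Q as the redundant and release it; the primary structure is a cantilever fixed at P.
Primary-structure tip deflection at Q by superposition:
  triangular load, peak 33 at the fixed end: w₀L⁴/(30EI) = 9738/EI
  UDL 9.1: wL⁴/(8EI) = 10070/EI
  clockwise couple 112.1 at a = 7.76: M₀a(2L − a)/(2EI) = 5063/EI
  δ_0 = 24871/EI
Tip deflection under a unit load at Q: L³/(3EI) = 304.2/EI.
Compatibility at Q: δ_0 − R_Q·δ_{QQ} = 0, so R_Q = 24871/304.2 = 81.75 kN.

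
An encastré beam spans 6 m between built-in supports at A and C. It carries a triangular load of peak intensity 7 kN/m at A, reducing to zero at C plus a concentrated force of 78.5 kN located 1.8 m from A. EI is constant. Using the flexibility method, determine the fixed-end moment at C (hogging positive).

Release both end moments; the primary structure is a simply-supported span AC with redundants M_A and M_C.
On the primary (simply-supported) span, the end slopes from the loading are:
  at A: triangular load, peak 7: w₀L³/(45EI) = 33.6/EI
  at C: triangular load, peak 7: 7w₀L³/(360EI) = 29.4/EI
  at A: point load 78.5 at a = 1.8: Pab(L + b)/(6LEI) = 168.1/EI
  at C: point load 78.5 at a = 1.8: Pab(L + a)/(6LEI) = 128.6/EI
  θ_A0 = 201.7/EI,  θ_C0 = 158/EI
Flexibility coefficients: a unit moment at one end gives L/(3EI) there and L/(6EI) at the far end, so f₁₁ = f₂₂ = 2/EI and f₁₂ = f₂₁ = 1/EI.
Compatibility — zero rotation at each built-in end:
  2 M_A + 1 M_C = 201.7
  1 M_A + 2 M_C = 158
Solving the pair gives M_A = 81.84 kN·m and M_C = 38.07 kN·m (hogging).

M_C = 38.07 kN·m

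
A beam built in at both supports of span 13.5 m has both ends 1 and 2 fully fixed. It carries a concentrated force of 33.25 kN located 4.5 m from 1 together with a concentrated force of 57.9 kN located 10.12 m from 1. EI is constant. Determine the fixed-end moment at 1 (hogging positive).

Take the two fixed-end moments M_1, M_2 as redundants; the released structure is the simple span 12.
End rotations of the released simple span under the applied load (×1/EI):
  at 1: point load 33.25 at a = 4.5: Pab(L + b)/(6LEI) = 374.1/EI
  at 2: point load 33.25 at a = 4.5: Pab(L + a)/(6LEI) = 299.2/EI
  at 1: point load 57.9 at a = 10.12: Pab(L + b)/(6LEI) = 412.7/EI
  at 2: point load 57.9 at a = 10.12: Pab(L + a)/(6LEI) = 577.5/EI
  θ_10 = 786.8/EI,  θ_20 = 876.8/EI
Flexibility coefficients: a unit moment at one end gives L/(3EI) there and L/(6EI) at the far end, so f₁₁ = f₂₂ = 4.5/EI and f₁₂ = f₂₁ = 2.25/EI.
Compatibility — zero rotation at each built-in end:
  4.5 M_1 + 2.25 M_2 = 786.8
  2.25 M_1 + 4.5 M_2 = 876.8
Solving the pair gives M_1 = 103.2 kN·m and M_2 = 143.2 kN·m (hogging).

M_1 = 103.2 kN·m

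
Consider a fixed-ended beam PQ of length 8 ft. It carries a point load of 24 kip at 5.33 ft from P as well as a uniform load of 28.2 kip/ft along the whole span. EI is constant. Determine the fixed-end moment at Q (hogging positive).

Take the two fixed-end moments M_P, M_Q as redundants; the released structure is the simple span PQ.
Simple-span end rotations at P and Q under the given loads:
  at P: point load 24 at a = 5.33: Pab(L + b)/(6LEI) = 75.92/EI
  at Q: point load 24 at a = 5.33: Pab(L + a)/(6LEI) = 94.85/EI
  at P: UDL 28.2: wL³/(24EI) = 601.6/EI
  at Q: UDL 28.2: wL³/(24EI) = 601.6/EI
  θ_P0 = 677.5/EI,  θ_Q0 = 696.5/EI
Flexibility coefficients: a unit moment at one end gives L/(3EI) there and L/(6EI) at the far end, so f₁₁ = f₂₂ = 2.667/EI and f₁₂ = f₂₁ = 1.333/EI.
Compatibility — zero rotation at each built-in end:
  2.667 M_P + 1.333 M_Q = 677.5
  1.333 M_P + 2.667 M_Q = 696.5
Solving the pair gives M_P = 164.6 kip·ft and M_Q = 178.8 kip·ft (hogging).

M_Q = 178.8 kip·ft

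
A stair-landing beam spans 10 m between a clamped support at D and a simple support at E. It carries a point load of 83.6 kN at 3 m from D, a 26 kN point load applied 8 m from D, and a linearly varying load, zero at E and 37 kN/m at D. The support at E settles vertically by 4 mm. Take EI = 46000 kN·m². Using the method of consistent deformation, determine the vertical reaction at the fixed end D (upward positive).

Remove the prop at E; the released (primary) structure is a cantilever built in at D.
Downward deflection at the released point E due to the loads:
  point load 83.6 at a = 3: Pa²(3L − a)/(6EI) = 3386/EI
  point load 26 at a = 8: Pa²(3L − a)/(6EI) = 6101/EI
  triangular load, peak 37 at the fixed end: w₀L⁴/(30EI) = 12333/EI
  δ_0 = 21820/EI
Tip deflection under a unit load at E: L³/(3EI) = 333.3/EI.
With EI = 46000 kN·m²: δ_0 = 0.47436 m and δ_{EE} = 0.007246 m/kN.
Compatibility — the beam at E must follow the support down by 0.004 m: δ_0 − R_E·δ_{EE} = 0.004, so R_E = (0.47436 − 0.004)/0.007246 = 64.91 kN.
Vertical equilibrium: R_D = ΣP − R_E = 294.6 − 64.91 = 229.7 kN.

R_D = 229.7 kN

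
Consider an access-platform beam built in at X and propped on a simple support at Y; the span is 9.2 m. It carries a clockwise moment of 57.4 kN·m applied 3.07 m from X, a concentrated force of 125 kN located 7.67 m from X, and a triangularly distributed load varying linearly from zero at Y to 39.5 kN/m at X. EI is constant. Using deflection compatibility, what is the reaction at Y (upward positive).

Remove the prop at Y; the released (primary) structure is a cantilever built in at X.
Downward deflection at the released point Y due to the loads:
  clockwise couple 57.4 at a = 3.07: M₀a(2L − a)/(2EI) = 1351/EI
  point load 125 at a = 7.67: Pa²(3L − a)/(6EI) = 24426/EI
  triangular load, peak 39.5 at the fixed end: w₀L⁴/(30EI) = 9433/EI
  δ_0 = 35209/EI
Tip deflection under a unit load at Y: L³/(3EI) = 259.6/EI.
The prop prevents deflection at Y: R_Y = δ_0/δ_{YY} = 35209/259.6 = 135.6 kN.

R_Y = 135.6 kN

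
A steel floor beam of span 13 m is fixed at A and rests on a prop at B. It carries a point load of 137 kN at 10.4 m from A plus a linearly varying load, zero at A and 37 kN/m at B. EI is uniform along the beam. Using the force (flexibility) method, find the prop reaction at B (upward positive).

R_B = 228.7 kN

Release the roller at B. Primary structure: cantilever fixed at A.
Free-end deflection of the primary structure under the applied loading (downward +):
  point load 137 at a = 10.4: Pa²(3L − a)/(6EI) = 70632/EI
  triangular load, peak 37 at the free end: 11w₀L⁴/(120EI) = 96869/EI
  δ_0 = 167501/EI
Flexibility coefficient — unit upward force at B: δ_{BB} = L³/(3EI) = 732.3/EI.
Compatibility at B: δ_0 − R_B·δ_{BB} = 0, so R_B = 167501/732.3 = 228.7 kN.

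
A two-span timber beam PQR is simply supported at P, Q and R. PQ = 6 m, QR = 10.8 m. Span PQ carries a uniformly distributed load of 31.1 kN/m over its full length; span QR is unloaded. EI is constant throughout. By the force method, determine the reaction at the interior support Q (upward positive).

Insert a hinge at Q; M_Q is the redundant, and each span becomes simply supported.
Rotations at Q on the released spans (each span's end-slope, ×1/EI):
  span PQ: UDL 31.1: wL³/(24EI) = 279.9/EI
  relative rotation θ_0 = (279.9 + 0)/EI = 279.9/EI
A unit hogging moment at Q produces rotation L₁/(3EI) + L₂/(3EI) = 5.6/EI.
Compatibility: M_Q·(L₁+L₂)/(3EI) = θ_0, giving M_Q = 49.98 kN·m (hogging).
Span PQ, ΣM about P with M_Q applied at Q: R_Q^{PQ}·6 = 559.8 + 49.98, so R_Q^{PQ} = 101.6 kN and R_P = 186.6 − 101.6 = 84.97 kN.
Span QR, ΣM about R: R_Q^{QR}·10.8 = 0 + 49.98, so R_Q^{QR} = 4.628 kN and R_R = 0 − 4.628 = -4.628 kN.
R_Q = 101.6 + 4.628 = 106.3 kN.

R_Q = 106.3 kN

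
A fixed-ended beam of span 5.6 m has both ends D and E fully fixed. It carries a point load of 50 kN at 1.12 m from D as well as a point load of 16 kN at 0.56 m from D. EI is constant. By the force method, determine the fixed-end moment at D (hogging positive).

M_D = 43.1 kN·m

Release both end moments; the primary structure is a simply-supported span DE with redundants M_D and M_E.
Simple-span end rotations at D and E under the given loads:
  at D: point load 50 at a = 1.12: Pab(L + b)/(6LEI) = 75.26/EI
  at E: point load 50 at a = 1.12: Pab(L + a)/(6LEI) = 50.18/EI
  at D: point load 16 at a = 0.56: Pab(L + b)/(6LEI) = 14.3/EI
  at E: point load 16 at a = 0.56: Pab(L + a)/(6LEI) = 8.279/EI
  θ_D0 = 89.56/EI,  θ_E0 = 58.46/EI
Flexibility coefficients: a unit moment at one end gives L/(3EI) there and L/(6EI) at the far end, so f₁₁ = f₂₂ = 1.867/EI and f₁₂ = f₂₁ = 0.9333/EI.
Compatibility — zero rotation at each built-in end:
  1.867 M_D + 0.9333 M_E = 89.56
  0.9333 M_D + 1.867 M_E = 58.46
Solving the pair gives M_D = 43.1 kN·m and M_E = 9.766 kN·m (hogging).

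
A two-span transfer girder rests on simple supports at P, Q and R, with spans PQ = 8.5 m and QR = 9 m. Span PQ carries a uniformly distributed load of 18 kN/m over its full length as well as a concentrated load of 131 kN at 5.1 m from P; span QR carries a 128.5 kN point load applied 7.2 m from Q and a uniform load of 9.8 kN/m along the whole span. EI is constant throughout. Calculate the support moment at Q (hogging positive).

M_Q = 290.9 kN·m

Take M_Q as the redundant. Released structure: two simple spans PQ and QR with a hinge at Q.
End slopes at the hinge Q, treating each span as simply supported:
  span PQ: UDL 18: wL³/(24EI) = 460.6/EI
  span PQ: point load 131 at a = 5.1: Pab(L + a)/(6LEI) = 605.7/EI
  span QR: point load 128.5 at a = 7.2: Pab(L + b)/(6LEI) = 333.1/EI
  span QR: UDL 9.8: wL³/(24EI) = 297.7/EI
  relative rotation θ_0 = (1066 + 630.7)/EI = 1697/EI
A unit hogging moment at Q produces rotation L₁/(3EI) + L₂/(3EI) = 5.833/EI.
Compatibility: M_Q·(L₁+L₂)/(3EI) = θ_0, giving M_Q = 290.9 kN·m (hogging).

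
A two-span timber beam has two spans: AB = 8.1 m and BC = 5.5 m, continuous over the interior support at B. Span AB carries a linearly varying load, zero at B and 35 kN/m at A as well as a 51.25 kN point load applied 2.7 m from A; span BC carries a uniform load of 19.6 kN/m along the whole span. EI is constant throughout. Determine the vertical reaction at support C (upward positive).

Take M_B as the redundant. Released structure: two simple spans AB and BC with a hinge at B.
Rotations at B on the released spans (each span's end-slope, ×1/EI):
  span AB: triangular load, peak 35: 7w₀L³/(360EI) = 361.7/EI
  span AB: point load 51.25 at a = 2.7: Pab(L + a)/(6LEI) = 166.1/EI
  span BC: UDL 19.6: wL³/(24EI) = 135.9/EI
  relative rotation θ_0 = (527.7 + 135.9)/EI = 663.6/EI
A unit hogging moment at B produces rotation L₁/(3EI) + L₂/(3EI) = 4.533/EI.
Compatibility: M_B·(L₁+L₂)/(3EI) = θ_0, giving M_B = 146.4 kN·m (hogging).
Span BC, ΣM about C: R_B^{BC}·5.5 = 296.4 + 146.4, so R_B^{BC} = 80.51 kN and R_C = 107.8 − 80.51 = 27.29 kN.

R_C = 27.29 kN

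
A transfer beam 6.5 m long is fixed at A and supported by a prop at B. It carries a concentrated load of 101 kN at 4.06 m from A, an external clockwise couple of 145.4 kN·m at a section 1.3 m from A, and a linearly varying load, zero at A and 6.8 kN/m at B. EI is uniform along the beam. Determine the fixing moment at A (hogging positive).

M_A = 189.5 kN·m

Release the roller at B. Primary structure: cantilever fixed at A.
Deflection at B on the released cantilever, summing each load's contribution:
  point load 101 at a = 4.06: Pa²(3L − a)/(6EI) = 4284/EI
  clockwise couple 145.4 at a = 1.3: M₀a(2L − a)/(2EI) = 1106/EI
  triangular load, peak 6.8 at the free end: 11w₀L⁴/(120EI) = 1113/EI
  δ_0 = 6503/EI
Tip deflection under a unit load at B: L³/(3EI) = 91.54/EI.
Compatibility at B: δ_0 − R_B·δ_{BB} = 0, so R_B = 6503/91.54 = 71.03 kN.
Moment equilibrium about A: M_A = Σ(load moments about A) − R_B·L = 651.2 − 71.03×6.5 = 189.5 kN·m.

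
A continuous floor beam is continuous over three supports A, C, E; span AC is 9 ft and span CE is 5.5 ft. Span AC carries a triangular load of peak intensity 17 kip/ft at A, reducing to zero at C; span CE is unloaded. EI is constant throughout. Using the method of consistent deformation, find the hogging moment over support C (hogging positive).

Release continuity at C by inserting a hinge; the redundant is the internal moment M_C. The primary structure is two simply-supported spans AC and CE.
Rotations at C on the released spans (each span's end-slope, ×1/EI):
  span AC: triangular load, peak 17: 7w₀L³/(360EI) = 241/EI
  relative rotation θ_0 = (241 + 0)/EI = 241/EI
A unit hogging moment at C produces rotation L₁/(3EI) + L₂/(3EI) = 4.833/EI.
Slope continuity at C: θ_0 = M_C·4.833/EI, so M_C = 241/4.833 = 49.86 kip·ft (hogging).

M_C = 49.86 kip·ft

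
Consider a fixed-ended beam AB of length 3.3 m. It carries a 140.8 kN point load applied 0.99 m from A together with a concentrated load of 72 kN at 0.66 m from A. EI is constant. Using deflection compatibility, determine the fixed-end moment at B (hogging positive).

M_B = 36.88 kN·m

Release both end moments; the primary structure is a simply-supported span AB with redundants M_A and M_B.
End rotations of the released simple span under the applied load (×1/EI):
  at A: point load 140.8 at a = 0.99: Pab(L + b)/(6LEI) = 91.23/EI
  at B: point load 140.8 at a = 0.99: Pab(L + a)/(6LEI) = 69.77/EI
  at A: point load 72 at a = 0.66: Pab(L + b)/(6LEI) = 37.64/EI
  at B: point load 72 at a = 0.66: Pab(L + a)/(6LEI) = 25.09/EI
  θ_A0 = 128.9/EI,  θ_B0 = 94.86/EI
Flexibility coefficients: a unit moment at one end gives L/(3EI) there and L/(6EI) at the far end, so f₁₁ = f₂₂ = 1.1/EI and f₁₂ = f₂₁ = 0.55/EI.
Compatibility — zero rotation at each built-in end:
  1.1 M_A + 0.55 M_B = 128.9
  0.55 M_A + 1.1 M_B = 94.86
Solving the pair gives M_A = 98.71 kN·m and M_B = 36.88 kN·m (hogging).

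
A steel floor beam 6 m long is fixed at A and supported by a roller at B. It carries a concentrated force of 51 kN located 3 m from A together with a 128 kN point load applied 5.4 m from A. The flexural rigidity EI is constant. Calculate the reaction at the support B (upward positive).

Release the roller at B. Primary structure: cantilever fixed at A.
Free-end deflection of the primary structure under the applied loading (downward +):
  point load 51 at a = 3: Pa²(3L − a)/(6EI) = 1148/EI
  point load 128 at a = 5.4: Pa²(3L − a)/(6EI) = 7838/EI
  δ_0 = 8986/EI
Flexibility coefficient — unit upward force at B: δ_{BB} = L³/(3EI) = 72/EI.
Compatibility at B: δ_0 − R_B·δ_{BB} = 0, so R_B = 8986/72 = 124.8 kN.

R_B = 124.8 kN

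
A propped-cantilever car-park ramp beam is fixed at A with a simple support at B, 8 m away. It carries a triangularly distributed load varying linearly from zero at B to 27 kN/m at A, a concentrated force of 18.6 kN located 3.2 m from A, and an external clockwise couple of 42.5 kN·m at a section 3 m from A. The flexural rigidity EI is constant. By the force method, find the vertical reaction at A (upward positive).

R_A = 96.28 kN

Choose R_B as the redundant. The primary structure is the cantilever fixed at A.
Primary-structure tip deflection at B by superposition:
  triangular load, peak 27 at the fixed end: w₀L⁴/(30EI) = 3686/EI
  point load 18.6 at a = 3.2: Pa²(3L − a)/(6EI) = 660.3/EI
  clockwise couple 42.5 at a = 3: M₀a(2L − a)/(2EI) = 828.8/EI
  δ_0 = 5175/EI
Tip deflection under a unit load at B: L³/(3EI) = 170.7/EI.
The prop prevents deflection at B: R_B = δ_0/δ_{BB} = 5175/170.7 = 30.32 kN.
Vertical equilibrium: R_A = ΣP − R_B = 126.6 − 30.32 = 96.28 kN.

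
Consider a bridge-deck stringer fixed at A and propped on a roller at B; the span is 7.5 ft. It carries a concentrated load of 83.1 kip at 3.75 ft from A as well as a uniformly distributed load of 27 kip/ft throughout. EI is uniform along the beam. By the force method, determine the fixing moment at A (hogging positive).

Release the roller at B. Primary structure: cantilever fixed at A.
Deflection at B on the released cantilever, summing each load's contribution:
  point load 83.1 at a = 3.75: Pa²(3L − a)/(6EI) = 3652/EI
  UDL 27: wL⁴/(8EI) = 10679/EI
  δ_0 = 14331/EI
Flexibility coefficient — unit upward force at B: δ_{BB} = L³/(3EI) = 140.6/EI.
Compatibility at B: δ_0 − R_B·δ_{BB} = 0, so R_B = 14331/140.6 = 101.9 kip.
Moment equilibrium about A: M_A = Σ(load moments about A) − R_B·L = 1071 − 101.9×7.5 = 306.7 kip·ft.

M_A = 306.7 kip·ft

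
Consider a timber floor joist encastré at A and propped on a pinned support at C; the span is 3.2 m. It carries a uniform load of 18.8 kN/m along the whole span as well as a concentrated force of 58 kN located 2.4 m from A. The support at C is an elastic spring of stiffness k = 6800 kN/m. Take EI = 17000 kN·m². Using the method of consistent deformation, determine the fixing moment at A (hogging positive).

M_A = 81.14 kN·m

Choose R_C as the redundant. The primary structure is the cantilever fixed at A.
Downward deflection at the released point C due to the loads:
  UDL 18.8: wL⁴/(8EI) = 246.4/EI
  point load 58 at a = 2.4: Pa²(3L − a)/(6EI) = 400.9/EI
  δ_0 = 647.3/EI
Flexibility coefficient — unit upward force at C: δ_{CC} = L³/(3EI) = 10.92/EI.
With EI = 17000 kN·m²: δ_0 = 0.038077 m and δ_{CC} = 0.000643 m/kN.
Compatibility — the spring shortens by R_C/k under the reaction it provides: δ_0 − R_C·δ_{CC} = R_C/k. With 1/k = 0.000147 m/kN, R_C = δ_0 / (δ_{CC} + 1/k) = 0.038077 / (0.000643 + 0.000147) = 48.23 kN.
Moment equilibrium about A: M_A = Σ(load moments about A) − R_C·L = 235.5 − 48.23×3.2 = 81.14 kN·m.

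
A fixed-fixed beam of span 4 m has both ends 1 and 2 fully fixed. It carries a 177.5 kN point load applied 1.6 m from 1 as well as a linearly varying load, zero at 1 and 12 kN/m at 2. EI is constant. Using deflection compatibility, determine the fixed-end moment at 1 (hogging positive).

M_1 = 108.6 kN·m

Take the two fixed-end moments M_1, M_2 as redundants; the released structure is the simple span 12.
End rotations of the released simple span under the applied load (×1/EI):
  at 1: point load 177.5 at a = 1.6: Pab(L + b)/(6LEI) = 181.8/EI
  at 2: point load 177.5 at a = 1.6: Pab(L + a)/(6LEI) = 159/EI
  at 1: triangular load, peak 12: 7w₀L³/(360EI) = 14.93/EI
  at 2: triangular load, peak 12: w₀L³/(45EI) = 17.07/EI
  θ_10 = 196.7/EI,  θ_20 = 176.1/EI
Flexibility coefficients: a unit moment at one end gives L/(3EI) there and L/(6EI) at the far end, so f₁₁ = f₂₂ = 1.333/EI and f₁₂ = f₂₁ = 0.6667/EI.
Compatibility — zero rotation at each built-in end:
  1.333 M_1 + 0.6667 M_2 = 196.7
  0.6667 M_1 + 1.333 M_2 = 176.1
Solving the pair gives M_1 = 108.6 kN·m and M_2 = 77.76 kN·m (hogging).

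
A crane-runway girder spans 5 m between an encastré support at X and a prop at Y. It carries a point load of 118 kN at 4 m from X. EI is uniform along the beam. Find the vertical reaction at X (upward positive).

Choose R_Y as the redundant. The primary structure is the cantilever fixed at X.
Deflection at Y on the released cantilever, summing each load's contribution:
  point load 118 at a = 4: Pa²(3L − a)/(6EI) = 3461/EI
Tip deflection under a unit load at Y: L³/(3EI) = 41.67/EI.
Compatibility at Y: δ_0 − R_Y·δ_{YY} = 0, so R_Y = 3461/41.67 = 83.07 kN.
Vertical equilibrium: R_X = ΣP − R_Y = 118 − 83.07 = 34.93 kN.

R_X = 34.93 kN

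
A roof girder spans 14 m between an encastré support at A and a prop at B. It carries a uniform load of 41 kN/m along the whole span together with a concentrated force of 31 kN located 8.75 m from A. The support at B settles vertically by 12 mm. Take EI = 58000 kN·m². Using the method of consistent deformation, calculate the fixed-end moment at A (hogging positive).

Release the roller at B. Primary structure: cantilever fixed at A.
Free-end deflection of the primary structure under the applied loading (downward +):
  UDL 41: wL⁴/(8EI) = 196882/EI
  point load 31 at a = 8.75: Pa²(3L − a)/(6EI) = 13153/EI
  δ_0 = 210035/EI
Flexibility coefficient — unit upward force at B: δ_{BB} = L³/(3EI) = 914.7/EI.
With EI = 58000 kN·m²: δ_0 = 3.6213 m and δ_{BB} = 0.01577 m/kN.
Compatibility — the beam at B must follow the support down by 0.012 m: δ_0 − R_B·δ_{BB} = 0.012, so R_B = (3.6213 − 0.012)/0.01577 = 228.9 kN.
Moment equilibrium about A: M_A = Σ(load moments about A) − R_B·L = 4289 − 228.9×14 = 1085 kN·m.

M_A = 1085 kN·m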